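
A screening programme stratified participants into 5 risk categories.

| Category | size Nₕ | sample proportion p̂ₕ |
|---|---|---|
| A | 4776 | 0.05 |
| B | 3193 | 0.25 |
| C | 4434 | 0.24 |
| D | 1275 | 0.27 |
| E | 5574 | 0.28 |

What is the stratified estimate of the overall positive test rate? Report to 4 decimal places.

0.2081

N = 4776 + 3193 + 4434 + 1275 + 5574 = 19252.
Overall proportion = Σ (Nₕ/N)·p̂ₕ.
Σ Nₕp̂ₕ = 238.8 + 798.25 + 1064.16 + 344.25 + 1560.72 = 4006.18.
4006.18 / 19252 = 0.208092... → 0.2081.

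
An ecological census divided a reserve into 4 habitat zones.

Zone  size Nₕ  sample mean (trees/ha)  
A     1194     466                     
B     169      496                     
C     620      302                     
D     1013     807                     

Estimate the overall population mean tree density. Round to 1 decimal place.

549.1

x̄_st = (Σ Nₕx̄ₕ) / (Σ Nₕ) = (1194·466 + 169·496 + 620·302 + 1013·807) / 2996
= 1644959 / 2996 = 549.052... → 549.1.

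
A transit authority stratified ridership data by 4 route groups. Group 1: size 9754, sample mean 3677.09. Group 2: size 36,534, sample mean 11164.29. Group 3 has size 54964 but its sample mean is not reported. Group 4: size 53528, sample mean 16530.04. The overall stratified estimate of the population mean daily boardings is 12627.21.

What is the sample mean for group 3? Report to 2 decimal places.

11387.04

N = 9754 + 36534 + 54964 + 53528 = 154780.
Overall total = μ·N = 12627.21·154780 = 1954439563.8.
Subtract the known strata: 9754·3677.09 + 36534·11164.29 + 53528·16530.04 = 1328562487.84.
Remaining total for group 3: 1954439563.8 − 1328562487.84 = 625877075.96.
Divide by its size: 625877075.96 / 54964 = 11387.0365... → 11387.04.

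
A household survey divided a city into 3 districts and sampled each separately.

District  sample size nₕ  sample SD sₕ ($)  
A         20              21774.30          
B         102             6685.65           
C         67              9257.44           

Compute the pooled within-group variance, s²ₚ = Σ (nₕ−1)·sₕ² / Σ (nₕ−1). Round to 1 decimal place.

A: (20−1)·21774.30² = 19·474120140.49 = 9008282669.31
B: (102−1)·6685.65² = 101·44697915.9225 = 4514489508.1725
C: (67−1)·9257.44² = 66·85700195.3536 = 5656212893.3376
Numerator = 19178985070.8201; denominator = Σ(nₕ−1) = 186.
s²ₚ = 19178985070.8201/186 = 103112822.961... → 103112823.0.

103112823.0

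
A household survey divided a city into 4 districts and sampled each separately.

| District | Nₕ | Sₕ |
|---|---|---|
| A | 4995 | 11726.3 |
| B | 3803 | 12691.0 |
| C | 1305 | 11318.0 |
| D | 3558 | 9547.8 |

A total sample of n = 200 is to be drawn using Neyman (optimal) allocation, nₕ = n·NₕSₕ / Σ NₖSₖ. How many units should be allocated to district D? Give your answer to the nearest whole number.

44

A: NₕSₕ = 4995·11726.3 = 58572868.5
B: NₕSₕ = 3803·12691.0 = 48263873
C: NₕSₕ = 1305·11318.0 = 14769990
D: NₕSₕ = 3558·9547.8 = 33971072.4
Σ NₕSₕ = 155577803.9.
n_D = 200·33971072.4/155577803.9 = 43.671... → 44.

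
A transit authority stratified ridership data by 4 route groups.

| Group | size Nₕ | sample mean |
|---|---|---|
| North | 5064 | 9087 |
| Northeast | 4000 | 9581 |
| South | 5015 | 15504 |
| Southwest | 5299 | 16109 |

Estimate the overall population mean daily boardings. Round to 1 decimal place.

N = 19378; weights Wₕ = Nₕ/N = (0.2613, 0.2064, 0.2588, 0.2735).
x̄_st = Σ Wₕ·x̄ₕ = 0.2613·9087 + 0.2064·9581 + 0.2588·15504 + 0.2735·16109 ≈ 12769.879...
→ 12769.9.

12769.9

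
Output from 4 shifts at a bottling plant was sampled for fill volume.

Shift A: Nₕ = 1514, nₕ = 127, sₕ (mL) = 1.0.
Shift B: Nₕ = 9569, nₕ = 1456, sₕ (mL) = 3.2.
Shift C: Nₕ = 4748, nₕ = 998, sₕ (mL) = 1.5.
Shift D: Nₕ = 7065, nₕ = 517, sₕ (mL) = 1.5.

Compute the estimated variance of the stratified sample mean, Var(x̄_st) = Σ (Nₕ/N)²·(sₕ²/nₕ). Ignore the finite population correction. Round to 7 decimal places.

N = 22896. Term for each stratum: Wₕ²sₕ²/nₕ.
Var(x̄_st) = 0.0000344293 + 0.0012284358 + 0.0000969514 + 0.0004143784 = 0.0017741949 → 0.0017742.

0.0017742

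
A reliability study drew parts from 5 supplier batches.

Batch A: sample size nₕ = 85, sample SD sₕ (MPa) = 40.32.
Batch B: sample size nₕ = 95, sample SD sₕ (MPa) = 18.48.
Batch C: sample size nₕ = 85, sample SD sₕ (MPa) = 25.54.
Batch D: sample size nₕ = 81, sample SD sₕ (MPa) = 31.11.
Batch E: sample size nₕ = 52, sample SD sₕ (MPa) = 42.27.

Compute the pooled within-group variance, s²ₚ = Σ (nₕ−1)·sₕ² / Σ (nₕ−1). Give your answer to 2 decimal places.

Degrees of freedom: 84 + 94 + 84 + 80 + 51 = 393.
Σ(nₕ−1)sₕ² = 84·1625.7024 + 94·341.5104 + 84·652.2916 + 80·967.8321 + 51·1786.7529 = 392004.4395.
s²ₚ = 392004.4395 / 393 = 997.4668... → 997.47.

997.47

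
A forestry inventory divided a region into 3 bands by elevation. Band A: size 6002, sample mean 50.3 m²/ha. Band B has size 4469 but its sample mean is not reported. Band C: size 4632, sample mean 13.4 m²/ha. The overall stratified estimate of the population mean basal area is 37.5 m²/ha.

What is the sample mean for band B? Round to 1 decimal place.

45.3

Σ Nₕx̄ₕ = N·μ, so 4469·x̄_B = 15103·37.5 − (6002·50.3 + 4632·13.4).
= 566362.5 − 363969.4 = 202393.1.
x̄_B = 202393.1 / 4469 = 45.288... → 45.3.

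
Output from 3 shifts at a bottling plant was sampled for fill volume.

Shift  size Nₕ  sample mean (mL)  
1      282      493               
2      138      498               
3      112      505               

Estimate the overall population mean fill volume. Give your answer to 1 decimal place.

496.8

x̄_st = (Σ Nₕx̄ₕ) / (Σ Nₕ) = (282·493 + 138·498 + 112·505) / 532
= 264310 / 532 = 496.823... → 496.8.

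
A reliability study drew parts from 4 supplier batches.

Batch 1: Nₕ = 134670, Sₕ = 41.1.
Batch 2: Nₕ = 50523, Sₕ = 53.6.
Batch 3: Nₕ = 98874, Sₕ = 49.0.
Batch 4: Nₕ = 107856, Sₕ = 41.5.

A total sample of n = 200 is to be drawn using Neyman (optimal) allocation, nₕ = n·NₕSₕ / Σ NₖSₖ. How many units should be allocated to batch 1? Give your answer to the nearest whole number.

Σ NₕSₕ = 134670·41.1 + 50523·53.6 + 98874·49.0 + 107856·41.5 = 17563819.8.
Share for 1: 5534937/17563819.8 = 0.31513.
n_1 = 200 × 0.31513 = 63.027... → 63.

63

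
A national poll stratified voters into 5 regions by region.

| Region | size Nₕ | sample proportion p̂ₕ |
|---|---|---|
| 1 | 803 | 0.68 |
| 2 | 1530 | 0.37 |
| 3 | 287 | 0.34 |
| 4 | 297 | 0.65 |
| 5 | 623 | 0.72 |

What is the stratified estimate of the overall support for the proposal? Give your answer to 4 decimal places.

0.5230

N = 803 + 1530 + 287 + 297 + 623 = 3540.
Overall proportion = Σ (Nₕ/N)·p̂ₕ.
Σ Nₕp̂ₕ = 546.04 + 566.1 + 97.58 + 193.05 + 448.56 = 1851.33.
1851.33 / 3540 = 0.522975... → 0.5230.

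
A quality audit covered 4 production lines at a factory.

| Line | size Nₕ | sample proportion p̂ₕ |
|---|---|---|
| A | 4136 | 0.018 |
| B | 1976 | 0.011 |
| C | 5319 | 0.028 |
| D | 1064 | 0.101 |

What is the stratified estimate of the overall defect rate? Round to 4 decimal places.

0.0282

Wₕ = Nₕ/N with N = 12495: 0.3310, 0.1581, 0.4257, 0.0852.
p̂_st = 0.3310·0.018 + 0.1581·0.011 + 0.4257·0.028 + 0.0852·0.101 ≈ 0.028218... → 0.0282.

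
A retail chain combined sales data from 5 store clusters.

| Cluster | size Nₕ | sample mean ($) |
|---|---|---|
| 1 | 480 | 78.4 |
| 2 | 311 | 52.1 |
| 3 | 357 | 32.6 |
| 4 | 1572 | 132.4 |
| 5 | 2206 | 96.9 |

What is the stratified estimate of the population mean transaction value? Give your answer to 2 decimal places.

98.94

N = 4926; weights Wₕ = Nₕ/N = (0.0974, 0.0631, 0.0725, 0.3191, 0.4478).
x̄_st = Σ Wₕ·x̄ₕ = 0.0974·78.4 + 0.0631·52.1 + 0.0725·32.6 + 0.3191·132.4 + 0.4478·96.9 ≈ 98.9378...
→ 98.94.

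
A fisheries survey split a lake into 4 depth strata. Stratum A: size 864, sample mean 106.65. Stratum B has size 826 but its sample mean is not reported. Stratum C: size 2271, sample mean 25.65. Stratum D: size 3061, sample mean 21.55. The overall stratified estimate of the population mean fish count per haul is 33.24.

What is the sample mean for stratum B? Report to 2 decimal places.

Σ Nₕx̄ₕ = N·μ, so 826·x̄_B = 7022·33.24 − (864·106.65 + 2271·25.65 + 3061·21.55).
= 233411.28 − 216361.3 = 17049.98.
x̄_B = 17049.98 / 826 = 20.6416... → 20.64.

20.64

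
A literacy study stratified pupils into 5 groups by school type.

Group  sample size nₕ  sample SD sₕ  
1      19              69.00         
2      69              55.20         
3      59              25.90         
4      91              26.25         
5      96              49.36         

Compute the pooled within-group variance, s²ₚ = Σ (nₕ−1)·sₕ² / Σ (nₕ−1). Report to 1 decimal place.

1: (19−1)·69.00² = 18·4761 = 85698
2: (69−1)·55.20² = 68·3047.04 = 207198.72
3: (59−1)·25.90² = 58·670.81 = 38906.98
4: (91−1)·26.25² = 90·689.0625 = 62015.625
5: (96−1)·49.36² = 95·2436.4096 = 231458.912
Numerator = 625278.237; denominator = Σ(nₕ−1) = 329.
s²ₚ = 625278.237/329 = 1900.542... → 1900.5.

1900.5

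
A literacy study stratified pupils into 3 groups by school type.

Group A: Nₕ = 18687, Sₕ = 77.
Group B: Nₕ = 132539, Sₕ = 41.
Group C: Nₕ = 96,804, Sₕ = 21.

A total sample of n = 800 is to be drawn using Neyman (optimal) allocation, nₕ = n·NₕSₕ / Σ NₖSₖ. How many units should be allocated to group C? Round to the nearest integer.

A: NₕSₕ = 18687·77 = 1438899
B: NₕSₕ = 132539·41 = 5434099
C: NₕSₕ = 96804·21 = 2032884
Σ NₕSₕ = 8905882.
n_C = 800·2032884/8905882 = 182.610... → 183.

183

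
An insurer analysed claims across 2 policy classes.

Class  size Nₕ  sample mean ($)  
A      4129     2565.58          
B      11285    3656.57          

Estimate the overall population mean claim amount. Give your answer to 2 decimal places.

3364.32

N = 15414; weights Wₕ = Nₕ/N = (0.2679, 0.7321).
x̄_st = Σ Wₕ·x̄ₕ = 0.2679·2565.58 + 0.7321·3656.57 ≈ 3364.3228...
→ 3364.32.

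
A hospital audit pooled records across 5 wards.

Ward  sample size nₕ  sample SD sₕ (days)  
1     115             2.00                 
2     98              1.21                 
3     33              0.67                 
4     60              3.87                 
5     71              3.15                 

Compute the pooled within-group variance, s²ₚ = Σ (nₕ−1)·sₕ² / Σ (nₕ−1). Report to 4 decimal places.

Degrees of freedom: 114 + 97 + 32 + 59 + 70 = 372.
Σ(nₕ−1)sₕ² = 114·4 + 97·1.4641 + 32·0.4489 + 59·14.9769 + 70·9.9225 = 2190.5946.
s²ₚ = 2190.5946 / 372 = 5.888695... → 5.8887.

5.8887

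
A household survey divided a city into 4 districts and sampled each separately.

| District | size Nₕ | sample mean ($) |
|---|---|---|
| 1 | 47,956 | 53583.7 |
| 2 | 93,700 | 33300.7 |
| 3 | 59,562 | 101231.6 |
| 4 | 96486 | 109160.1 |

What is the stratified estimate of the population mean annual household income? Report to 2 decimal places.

N = 297704; weights Wₕ = Nₕ/N = (0.1611, 0.3147, 0.2001, 0.3241).
x̄_st = Σ Wₕ·x̄ₕ = 0.1611·53583.7 + 0.3147·33300.7 + 0.2001·101231.6 + 0.3241·109160.1 ≈ 74745.0940...
→ 74745.09.

74745.09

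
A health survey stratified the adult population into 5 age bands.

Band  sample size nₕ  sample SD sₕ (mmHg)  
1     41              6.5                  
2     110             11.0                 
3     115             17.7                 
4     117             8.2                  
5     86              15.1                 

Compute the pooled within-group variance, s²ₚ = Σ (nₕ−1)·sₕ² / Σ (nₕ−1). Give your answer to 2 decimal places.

Degrees of freedom: 40 + 109 + 114 + 116 + 85 = 464.
Σ(nₕ−1)sₕ² = 40·42.25 + 109·121 + 114·313.29 + 116·67.24 + 85·228.01 = 77774.75.
s²ₚ = 77774.75 / 464 = 167.6180... → 167.62.

167.62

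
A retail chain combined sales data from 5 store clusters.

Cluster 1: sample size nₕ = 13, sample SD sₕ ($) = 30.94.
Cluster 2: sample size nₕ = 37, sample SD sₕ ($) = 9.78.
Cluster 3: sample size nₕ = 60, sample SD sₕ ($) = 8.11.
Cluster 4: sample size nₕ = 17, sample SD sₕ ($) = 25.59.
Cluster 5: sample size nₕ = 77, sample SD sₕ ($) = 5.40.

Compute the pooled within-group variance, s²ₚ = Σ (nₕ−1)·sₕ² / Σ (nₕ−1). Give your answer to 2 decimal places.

Degrees of freedom: 12 + 36 + 59 + 16 + 76 = 199.
Σ(nₕ−1)sₕ² = 12·957.2836 + 36·95.6484 + 59·65.7721 + 16·654.8481 + 76·29.16 = 31505.0291.
s²ₚ = 31505.0291 / 199 = 158.3167... → 158.32.

158.32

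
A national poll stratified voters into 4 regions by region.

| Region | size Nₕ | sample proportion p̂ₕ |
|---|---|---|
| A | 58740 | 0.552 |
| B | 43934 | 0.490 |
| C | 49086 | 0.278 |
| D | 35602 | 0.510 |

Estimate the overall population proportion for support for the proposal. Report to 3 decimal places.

Wₕ = Nₕ/N with N = 187362: 0.3135, 0.2345, 0.2620, 0.1900.
p̂_st = 0.3135·0.552 + 0.2345·0.490 + 0.2620·0.278 + 0.1900·0.510 ≈ 0.45770... → 0.458.

0.458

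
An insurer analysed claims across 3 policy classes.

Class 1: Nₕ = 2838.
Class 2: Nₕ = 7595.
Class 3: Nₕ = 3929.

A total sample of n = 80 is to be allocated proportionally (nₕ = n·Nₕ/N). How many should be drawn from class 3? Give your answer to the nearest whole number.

N = 2838 + 7595 + 3929 = 14362.
n_3 = 80·3929/14362 = 21.886... → 22.

22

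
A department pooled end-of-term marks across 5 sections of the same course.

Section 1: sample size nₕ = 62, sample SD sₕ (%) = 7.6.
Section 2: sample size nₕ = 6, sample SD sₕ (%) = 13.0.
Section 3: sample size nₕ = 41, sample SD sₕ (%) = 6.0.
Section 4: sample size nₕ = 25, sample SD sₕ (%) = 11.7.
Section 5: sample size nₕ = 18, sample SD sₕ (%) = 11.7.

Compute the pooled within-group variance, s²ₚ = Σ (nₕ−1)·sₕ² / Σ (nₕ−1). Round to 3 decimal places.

77.693

Degrees of freedom: 61 + 5 + 40 + 24 + 17 = 147.
Σ(nₕ−1)sₕ² = 61·57.76 + 5·169 + 40·36 + 24·136.89 + 17·136.89 = 11420.85.
s²ₚ = 11420.85 / 147 = 77.69286... → 77.693.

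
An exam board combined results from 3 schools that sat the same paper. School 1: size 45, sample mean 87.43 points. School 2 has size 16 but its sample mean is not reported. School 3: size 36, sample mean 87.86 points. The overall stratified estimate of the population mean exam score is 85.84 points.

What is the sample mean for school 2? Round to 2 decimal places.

76.82

Σ Nₕx̄ₕ = N·μ, so 16·x̄_2 = 97·85.84 − (45·87.43 + 36·87.86).
= 8326.48 − 7097.31 = 1229.17.
x̄_2 = 1229.17 / 16 = 76.8231... → 76.82.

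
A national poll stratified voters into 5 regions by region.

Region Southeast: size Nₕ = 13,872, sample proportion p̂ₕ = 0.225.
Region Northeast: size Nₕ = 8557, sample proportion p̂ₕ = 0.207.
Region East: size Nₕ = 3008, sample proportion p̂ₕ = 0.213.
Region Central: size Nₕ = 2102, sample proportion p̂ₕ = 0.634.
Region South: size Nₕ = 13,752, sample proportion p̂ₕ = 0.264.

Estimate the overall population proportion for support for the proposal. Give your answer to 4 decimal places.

N = 13872 + 8557 + 3008 + 2102 + 13752 = 41291.
Overall proportion = Σ (Nₕ/N)·p̂ₕ.
Σ Nₕp̂ₕ = 3121.2 + 1771.299 + 640.704 + 1332.668 + 3630.528 = 10496.399.
10496.399 / 41291 = 0.254205... → 0.2542.

0.2542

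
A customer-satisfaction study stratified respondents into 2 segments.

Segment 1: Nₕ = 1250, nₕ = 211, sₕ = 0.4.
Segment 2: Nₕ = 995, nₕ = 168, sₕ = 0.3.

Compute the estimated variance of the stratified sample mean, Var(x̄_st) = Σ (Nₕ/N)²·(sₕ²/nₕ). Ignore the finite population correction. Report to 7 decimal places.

N = 2245; Wₕ = Nₕ/N.
segment 1: (1250/2245)²·0.4²/211 = 0.0002350850
segment 2: (995/2245)²·0.3²/168 = 0.0001052317
Sum = 0.0003403167 → 0.0003403.

0.0003403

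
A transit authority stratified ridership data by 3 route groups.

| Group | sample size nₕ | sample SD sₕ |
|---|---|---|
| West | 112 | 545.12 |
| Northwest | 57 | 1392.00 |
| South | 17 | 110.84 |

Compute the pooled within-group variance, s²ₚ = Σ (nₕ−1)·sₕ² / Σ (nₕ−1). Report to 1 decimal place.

West: (112−1)·545.12² = 111·297155.8144 = 32984295.3984
Northwest: (57−1)·1392.00² = 56·1937664 = 108509184
South: (17−1)·110.84² = 16·12285.5056 = 196568.0896
Numerator = 141690047.488; denominator = Σ(nₕ−1) = 183.
s²ₚ = 141690047.488/183 = 774262.555... → 774262.6.

774262.6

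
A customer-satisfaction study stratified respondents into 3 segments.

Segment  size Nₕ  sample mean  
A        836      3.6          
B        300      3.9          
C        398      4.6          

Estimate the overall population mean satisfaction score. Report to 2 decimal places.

3.92

N = 1534; weights Wₕ = Nₕ/N = (0.5450, 0.1956, 0.2595).
x̄_st = Σ Wₕ·x̄ₕ = 0.5450·3.6 + 0.1956·3.9 + 0.2595·4.6 ≈ 3.9181...
→ 3.92.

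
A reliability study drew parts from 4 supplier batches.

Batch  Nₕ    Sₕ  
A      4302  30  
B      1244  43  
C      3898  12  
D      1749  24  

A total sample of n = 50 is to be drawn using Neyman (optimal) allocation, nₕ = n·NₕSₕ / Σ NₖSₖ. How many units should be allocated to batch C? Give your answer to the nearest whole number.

9

Σ NₕSₕ = 4302·30 + 1244·43 + 3898·12 + 1749·24 = 271304.
Share for C: 46776/271304 = 0.17241.
n_C = 50 × 0.17241 = 8.621... → 9.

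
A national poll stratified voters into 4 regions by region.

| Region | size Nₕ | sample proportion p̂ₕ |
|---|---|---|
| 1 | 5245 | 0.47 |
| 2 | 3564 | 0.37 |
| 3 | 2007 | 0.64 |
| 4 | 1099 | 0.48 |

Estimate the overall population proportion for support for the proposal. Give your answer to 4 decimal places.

0.4696

N = 5245 + 3564 + 2007 + 1099 = 11915.
Overall proportion = Σ (Nₕ/N)·p̂ₕ.
Σ Nₕp̂ₕ = 2465.15 + 1318.68 + 1284.48 + 527.52 = 5595.83.
5595.83 / 11915 = 0.469646... → 0.4696.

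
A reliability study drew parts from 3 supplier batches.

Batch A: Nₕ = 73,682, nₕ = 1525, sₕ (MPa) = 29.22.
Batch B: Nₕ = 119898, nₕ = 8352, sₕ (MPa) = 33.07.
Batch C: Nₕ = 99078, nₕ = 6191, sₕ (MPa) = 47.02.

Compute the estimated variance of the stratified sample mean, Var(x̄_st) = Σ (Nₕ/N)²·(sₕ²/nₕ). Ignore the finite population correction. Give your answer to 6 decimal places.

0.098396

N = 292658; Wₕ = Nₕ/N.
batch A: (73682/292658)²·29.22²/1525 = 0.035488904
batch B: (119898/292658)²·33.07²/8352 = 0.021977636
batch C: (99078/292658)²·47.02²/6191 = 0.040929657
Sum = 0.098396198 → 0.098396.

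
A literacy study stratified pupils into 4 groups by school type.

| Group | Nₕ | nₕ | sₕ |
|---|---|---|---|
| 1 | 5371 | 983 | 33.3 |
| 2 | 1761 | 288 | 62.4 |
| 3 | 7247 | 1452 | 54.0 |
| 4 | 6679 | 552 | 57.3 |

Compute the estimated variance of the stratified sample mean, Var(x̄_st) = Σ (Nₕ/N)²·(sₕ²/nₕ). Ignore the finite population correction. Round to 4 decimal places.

N = 21058; Wₕ = Nₕ/N.
group 1: (5371/21058)²·33.3²/983 = 0.0733856
group 2: (1761/21058)²·62.4²/288 = 0.0945499
group 3: (7247/21058)²·54.0²/1452 = 0.2378500
group 4: (6679/21058)²·57.3²/552 = 0.5983548
Sum = 1.0041404 → 1.0041.

1.0041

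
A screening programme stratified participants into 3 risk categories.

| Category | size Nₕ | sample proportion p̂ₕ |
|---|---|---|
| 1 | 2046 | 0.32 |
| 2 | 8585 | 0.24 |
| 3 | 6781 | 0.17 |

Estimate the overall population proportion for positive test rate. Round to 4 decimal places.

N = 2046 + 8585 + 6781 = 17412.
Overall proportion = Σ (Nₕ/N)·p̂ₕ.
Σ Nₕp̂ₕ = 654.72 + 2060.4 + 1152.77 = 3867.89.
3867.89 / 17412 = 0.222139... → 0.2221.

0.2221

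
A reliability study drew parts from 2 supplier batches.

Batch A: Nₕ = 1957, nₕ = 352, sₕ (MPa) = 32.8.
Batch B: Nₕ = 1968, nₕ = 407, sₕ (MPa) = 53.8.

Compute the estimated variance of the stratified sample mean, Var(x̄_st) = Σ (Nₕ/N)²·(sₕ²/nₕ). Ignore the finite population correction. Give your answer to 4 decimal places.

N = 3925. Term for each stratum: Wₕ²sₕ²/nₕ.
Var(x̄_st) = 0.7598141 + 1.7878909 = 2.5477050 → 2.5477.

2.5477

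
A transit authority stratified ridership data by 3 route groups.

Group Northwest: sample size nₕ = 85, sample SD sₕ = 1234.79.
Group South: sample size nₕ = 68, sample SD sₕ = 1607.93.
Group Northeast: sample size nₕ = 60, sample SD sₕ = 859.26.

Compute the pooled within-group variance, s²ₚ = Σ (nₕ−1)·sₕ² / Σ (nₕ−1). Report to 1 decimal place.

1642195.6

Degrees of freedom: 84 + 67 + 59 = 210.
Σ(nₕ−1)sₕ² = 84·1524706.3441 + 67·2585438.8849 + 59·738327.7476 = 344861075.3011.
s²ₚ = 344861075.3011 / 210 = 1642195.597... → 1642195.6.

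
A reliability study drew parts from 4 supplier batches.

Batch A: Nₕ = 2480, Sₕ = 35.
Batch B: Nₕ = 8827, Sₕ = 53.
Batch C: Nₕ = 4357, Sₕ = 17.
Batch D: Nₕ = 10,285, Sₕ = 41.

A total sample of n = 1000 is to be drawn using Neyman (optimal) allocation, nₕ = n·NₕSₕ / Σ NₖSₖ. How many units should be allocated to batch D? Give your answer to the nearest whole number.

401

A: NₕSₕ = 2480·35 = 86800
B: NₕSₕ = 8827·53 = 467831
C: NₕSₕ = 4357·17 = 74069
D: NₕSₕ = 10285·41 = 421685
Σ NₕSₕ = 1050385.
n_D = 1000·421685/1050385 = 401.458... → 401.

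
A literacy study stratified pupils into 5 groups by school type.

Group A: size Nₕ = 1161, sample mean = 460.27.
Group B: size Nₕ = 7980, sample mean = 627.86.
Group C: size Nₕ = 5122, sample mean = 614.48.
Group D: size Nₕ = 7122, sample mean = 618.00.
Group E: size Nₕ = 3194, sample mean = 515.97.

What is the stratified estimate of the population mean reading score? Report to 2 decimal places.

N = 1161 + 7980 + 5122 + 7122 + 3194 = 24579.
Weight each subgroup mean by Nₕ/N and sum.
Σ Nₕx̄ₕ = 1161·460.27 + 7980·627.86 + 5122·614.48 + 7122·618.00 + 3194·515.97 = 534373.47 + 5010322.8 + 3147366.56 + 4401396 + 1648008.18 = 14741467.01.
Divide by N: 14741467.01 / 24579 = 599.7586... → 599.76.

599.76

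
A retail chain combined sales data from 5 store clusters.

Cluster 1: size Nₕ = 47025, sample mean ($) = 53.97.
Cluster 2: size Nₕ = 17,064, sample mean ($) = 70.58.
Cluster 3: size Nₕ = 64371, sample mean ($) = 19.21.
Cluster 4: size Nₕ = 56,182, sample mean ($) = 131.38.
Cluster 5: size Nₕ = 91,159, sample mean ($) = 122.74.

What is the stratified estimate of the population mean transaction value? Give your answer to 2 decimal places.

85.38

N = 275801; weights Wₕ = Nₕ/N = (0.1705, 0.0619, 0.2334, 0.2037, 0.3305).
x̄_st = Σ Wₕ·x̄ₕ = 0.1705·53.97 + 0.0619·70.58 + 0.2334·19.21 + 0.2037·131.38 + 0.3305·122.74 ≈ 85.3838...
→ 85.38.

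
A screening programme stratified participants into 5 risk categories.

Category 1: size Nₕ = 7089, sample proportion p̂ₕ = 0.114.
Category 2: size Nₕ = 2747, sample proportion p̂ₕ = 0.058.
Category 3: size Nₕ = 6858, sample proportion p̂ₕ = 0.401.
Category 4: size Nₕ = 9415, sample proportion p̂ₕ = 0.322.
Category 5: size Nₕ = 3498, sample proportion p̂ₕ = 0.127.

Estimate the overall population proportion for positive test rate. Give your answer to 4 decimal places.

0.2430

N = 7089 + 2747 + 6858 + 9415 + 3498 = 29607.
Overall proportion = Σ (Nₕ/N)·p̂ₕ.
Σ Nₕp̂ₕ = 808.146 + 159.326 + 2750.058 + 3031.63 + 444.246 = 7193.406.
7193.406 / 29607 = 0.242963... → 0.2430.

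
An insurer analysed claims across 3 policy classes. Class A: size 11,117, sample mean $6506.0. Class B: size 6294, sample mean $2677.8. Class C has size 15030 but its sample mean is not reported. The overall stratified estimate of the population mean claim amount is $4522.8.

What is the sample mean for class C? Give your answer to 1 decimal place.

Σ Nₕx̄ₕ = N·μ, so 15030·x̄_C = 32441·4522.8 − (11117·6506.0 + 6294·2677.8).
= 146724154.8 − 89181275.2 = 57542879.6.
x̄_C = 57542879.6 / 15030 = 3828.535... → 3828.5.

3828.5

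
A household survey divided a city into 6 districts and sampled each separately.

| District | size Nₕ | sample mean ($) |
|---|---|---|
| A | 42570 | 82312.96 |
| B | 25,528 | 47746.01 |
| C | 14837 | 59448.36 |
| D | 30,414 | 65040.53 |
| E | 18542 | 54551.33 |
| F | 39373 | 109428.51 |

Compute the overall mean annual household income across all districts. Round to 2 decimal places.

x̄_st = (Σ Nₕx̄ₕ) / (Σ Nₕ) = (42570·82312.96 + 25528·47746.01 + 14837·59448.36 + 30414·65040.53 + 18542·54551.33 + 39373·109428.51) / 171264
= 12903120332.31 / 171264 = 75340.5288... → 75340.53.

75340.53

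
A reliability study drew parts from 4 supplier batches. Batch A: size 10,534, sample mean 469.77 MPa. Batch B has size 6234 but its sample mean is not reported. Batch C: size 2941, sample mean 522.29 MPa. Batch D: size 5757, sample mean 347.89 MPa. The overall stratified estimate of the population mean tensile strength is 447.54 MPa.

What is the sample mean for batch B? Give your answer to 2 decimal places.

466.74

Σ Nₕx̄ₕ = N·μ, so 6234·x̄_B = 25466·447.54 − (10534·469.77 + 2941·522.29 + 5757·347.89).
= 11397053.64 − 8487414.8 = 2909638.84.
x̄_B = 2909638.84 / 6234 = 466.7371... → 466.74.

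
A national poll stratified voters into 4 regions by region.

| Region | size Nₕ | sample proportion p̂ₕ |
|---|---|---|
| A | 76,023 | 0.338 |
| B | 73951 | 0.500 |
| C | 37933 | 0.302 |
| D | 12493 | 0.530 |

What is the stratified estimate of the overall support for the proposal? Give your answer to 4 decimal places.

0.4029

Wₕ = Nₕ/N with N = 200400: 0.3794, 0.3690, 0.1893, 0.0623.
p̂_st = 0.3794·0.338 + 0.3690·0.500 + 0.1893·0.302 + 0.0623·0.530 ≈ 0.402936... → 0.4029.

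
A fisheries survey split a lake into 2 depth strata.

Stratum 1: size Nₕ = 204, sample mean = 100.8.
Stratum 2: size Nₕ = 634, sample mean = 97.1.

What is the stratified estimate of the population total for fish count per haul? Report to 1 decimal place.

1: 204·100.8 = 20563.2
2: 634·97.1 = 61561.4
τ̂ = Σ Nₕx̄ₕ = 82124.6.

82124.6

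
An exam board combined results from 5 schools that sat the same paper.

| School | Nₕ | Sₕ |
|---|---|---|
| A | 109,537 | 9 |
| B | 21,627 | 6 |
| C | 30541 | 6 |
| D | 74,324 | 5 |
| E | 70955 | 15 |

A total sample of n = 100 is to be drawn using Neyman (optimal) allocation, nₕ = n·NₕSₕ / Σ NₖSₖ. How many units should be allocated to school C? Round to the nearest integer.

7

A: NₕSₕ = 109537·9 = 985833
B: NₕSₕ = 21627·6 = 129762
C: NₕSₕ = 30541·6 = 183246
D: NₕSₕ = 74324·5 = 371620
E: NₕSₕ = 70955·15 = 1064325
Σ NₕSₕ = 2734786.
n_C = 100·183246/2734786 = 6.701... → 7.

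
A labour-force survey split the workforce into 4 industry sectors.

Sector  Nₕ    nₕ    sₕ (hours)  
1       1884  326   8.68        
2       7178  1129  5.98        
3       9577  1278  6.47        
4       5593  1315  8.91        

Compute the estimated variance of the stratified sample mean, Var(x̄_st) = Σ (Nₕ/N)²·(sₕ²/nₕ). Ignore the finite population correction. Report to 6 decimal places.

N = 24232; Wₕ = Nₕ/N.
sector 1: (1884/24232)²·8.68²/326 = 0.001397028
sector 2: (7178/24232)²·5.98²/1129 = 0.002779309
sector 3: (9577/24232)²·6.47²/1278 = 0.005116325
sector 4: (5593/24232)²·8.91²/1315 = 0.003216183
Sum = 0.012508846 → 0.012509.

0.012509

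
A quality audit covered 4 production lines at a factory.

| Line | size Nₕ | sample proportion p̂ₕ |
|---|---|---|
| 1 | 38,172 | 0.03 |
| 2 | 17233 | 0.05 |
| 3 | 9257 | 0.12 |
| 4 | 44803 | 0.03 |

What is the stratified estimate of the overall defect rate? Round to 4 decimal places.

N = 38172 + 17233 + 9257 + 44803 = 109465.
Overall proportion = Σ (Nₕ/N)·p̂ₕ.
Σ Nₕp̂ₕ = 1145.16 + 861.65 + 1110.84 + 1344.09 = 4461.74.
4461.74 / 109465 = 0.040760... → 0.0408.

0.0408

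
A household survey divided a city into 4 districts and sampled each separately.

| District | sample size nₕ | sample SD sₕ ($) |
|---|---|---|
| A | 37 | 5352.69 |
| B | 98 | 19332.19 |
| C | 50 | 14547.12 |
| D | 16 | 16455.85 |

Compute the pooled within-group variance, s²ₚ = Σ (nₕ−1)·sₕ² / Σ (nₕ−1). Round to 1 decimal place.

262511898.8

Degrees of freedom: 36 + 97 + 49 + 15 = 197.
Σ(nₕ−1)sₕ² = 36·28651290.2361 + 97·373733570.1961 + 49·211618700.2944 + 15·270794999.2225 = 51714844060.2844.
s²ₚ = 51714844060.2844 / 197 = 262511898.783... → 262511898.8.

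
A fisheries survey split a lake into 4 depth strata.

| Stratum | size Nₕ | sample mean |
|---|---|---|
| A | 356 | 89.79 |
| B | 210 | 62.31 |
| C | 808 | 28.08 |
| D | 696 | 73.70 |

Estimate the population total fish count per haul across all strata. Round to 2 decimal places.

A: 356·89.79 = 31965.24
B: 210·62.31 = 13085.1
C: 808·28.08 = 22688.64
D: 696·73.70 = 51295.2
τ̂ = Σ Nₕx̄ₕ = 119034.18.

119034.18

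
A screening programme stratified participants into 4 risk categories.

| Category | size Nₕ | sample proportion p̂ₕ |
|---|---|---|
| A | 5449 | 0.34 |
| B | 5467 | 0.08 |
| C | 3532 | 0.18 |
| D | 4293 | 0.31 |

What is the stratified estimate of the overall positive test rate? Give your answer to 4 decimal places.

Wₕ = Nₕ/N with N = 18741: 0.2908, 0.2917, 0.1885, 0.2291.
p̂_st = 0.2908·0.34 + 0.2917·0.08 + 0.1885·0.18 + 0.2291·0.31 ≈ 0.227128... → 0.2271.

0.2271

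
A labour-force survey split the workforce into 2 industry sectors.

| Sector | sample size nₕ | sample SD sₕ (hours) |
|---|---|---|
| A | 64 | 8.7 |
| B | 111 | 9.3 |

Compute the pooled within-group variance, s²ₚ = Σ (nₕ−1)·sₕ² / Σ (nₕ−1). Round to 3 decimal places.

82.557

Degrees of freedom: 63 + 110 = 173.
Σ(nₕ−1)sₕ² = 63·75.69 + 110·86.49 = 14282.37.
s²ₚ = 14282.37 / 173 = 82.55705... → 82.557.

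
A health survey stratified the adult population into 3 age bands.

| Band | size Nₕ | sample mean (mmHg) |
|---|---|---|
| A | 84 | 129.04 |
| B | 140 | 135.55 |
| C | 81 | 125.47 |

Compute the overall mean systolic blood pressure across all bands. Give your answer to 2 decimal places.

131.08

N = 305; weights Wₕ = Nₕ/N = (0.2754, 0.4590, 0.2656).
x̄_st = Σ Wₕ·x̄ₕ = 0.2754·129.04 + 0.4590·135.55 + 0.2656·125.47 ≈ 131.0801...
→ 131.08.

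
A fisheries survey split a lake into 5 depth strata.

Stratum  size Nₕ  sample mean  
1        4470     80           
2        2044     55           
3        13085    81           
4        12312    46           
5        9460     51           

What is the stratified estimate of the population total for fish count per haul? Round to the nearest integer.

2578717

1: 4470·80 = 357600
2: 2044·55 = 112420
3: 13085·81 = 1059885
4: 12312·46 = 566352
5: 9460·51 = 482460
τ̂ = Σ Nₕx̄ₕ = 2578717.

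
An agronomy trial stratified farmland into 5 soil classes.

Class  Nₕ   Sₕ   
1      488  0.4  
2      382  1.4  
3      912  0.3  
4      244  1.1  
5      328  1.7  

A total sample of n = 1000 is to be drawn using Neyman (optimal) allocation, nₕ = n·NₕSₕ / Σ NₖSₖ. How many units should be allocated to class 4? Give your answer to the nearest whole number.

1: NₕSₕ = 488·0.4 = 195.2
2: NₕSₕ = 382·1.4 = 534.8
3: NₕSₕ = 912·0.3 = 273.6
4: NₕSₕ = 244·1.1 = 268.4
5: NₕSₕ = 328·1.7 = 557.6
Σ NₕSₕ = 1829.6.
n_4 = 1000·268.4/1829.6 = 146.699... → 147.

147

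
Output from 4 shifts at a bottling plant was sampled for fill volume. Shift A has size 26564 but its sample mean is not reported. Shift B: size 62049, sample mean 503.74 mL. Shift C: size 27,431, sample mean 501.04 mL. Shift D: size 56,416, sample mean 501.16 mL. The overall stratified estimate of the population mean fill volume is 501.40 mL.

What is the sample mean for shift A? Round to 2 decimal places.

496.82

N = 26564 + 62049 + 27431 + 56416 = 172460.
Overall total = μ·N = 501.40·172460 = 86471444.
Subtract the known strata: 62049·503.74 + 27431·501.04 + 56416·501.16 = 73274034.06.
Remaining total for shift A: 86471444 − 73274034.06 = 13197409.94.
Divide by its size: 13197409.94 / 26564 = 496.8156... → 496.82.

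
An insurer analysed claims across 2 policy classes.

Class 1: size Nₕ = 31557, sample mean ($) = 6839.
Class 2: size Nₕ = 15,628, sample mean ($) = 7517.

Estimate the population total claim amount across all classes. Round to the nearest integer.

1: 31557·6839 = 215818323
2: 15628·7517 = 117475676
τ̂ = Σ Nₕx̄ₕ = 333293999.

333293999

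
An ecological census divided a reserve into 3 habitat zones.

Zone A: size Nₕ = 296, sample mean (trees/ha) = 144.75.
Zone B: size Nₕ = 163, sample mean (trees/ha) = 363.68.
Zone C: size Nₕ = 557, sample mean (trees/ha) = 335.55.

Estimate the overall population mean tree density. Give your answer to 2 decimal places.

284.48

x̄_st = (Σ Nₕx̄ₕ) / (Σ Nₕ) = (296·144.75 + 163·363.68 + 557·335.55) / 1016
= 289027.19 / 1016 = 284.4756... → 284.48.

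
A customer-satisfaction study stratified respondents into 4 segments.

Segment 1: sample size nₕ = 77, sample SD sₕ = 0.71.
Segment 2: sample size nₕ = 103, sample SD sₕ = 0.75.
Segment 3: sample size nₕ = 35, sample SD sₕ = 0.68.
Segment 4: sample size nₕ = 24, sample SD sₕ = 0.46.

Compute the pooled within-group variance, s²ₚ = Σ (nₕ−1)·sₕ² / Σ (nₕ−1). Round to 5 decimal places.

Degrees of freedom: 76 + 102 + 34 + 23 = 235.
Σ(nₕ−1)sₕ² = 76·0.5041 + 102·0.5625 + 34·0.4624 + 23·0.2116 = 116.275.
s²ₚ = 116.275 / 235 = 0.4947872... → 0.49479.

0.49479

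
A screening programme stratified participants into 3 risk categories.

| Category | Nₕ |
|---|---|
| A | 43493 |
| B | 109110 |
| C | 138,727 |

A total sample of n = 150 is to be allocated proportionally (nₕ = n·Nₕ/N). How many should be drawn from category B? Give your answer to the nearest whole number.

N = 43493 + 109110 + 138727 = 291330.
n_B = 150·109110/291330 = 56.179... → 56.

56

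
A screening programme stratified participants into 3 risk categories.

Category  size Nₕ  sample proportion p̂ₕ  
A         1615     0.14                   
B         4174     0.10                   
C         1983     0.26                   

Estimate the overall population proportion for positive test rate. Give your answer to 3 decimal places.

0.149

N = 1615 + 4174 + 1983 = 7772.
Overall proportion = Σ (Nₕ/N)·p̂ₕ.
Σ Nₕp̂ₕ = 226.1 + 417.4 + 515.58 = 1159.08.
1159.08 / 7772 = 0.14914... → 0.149.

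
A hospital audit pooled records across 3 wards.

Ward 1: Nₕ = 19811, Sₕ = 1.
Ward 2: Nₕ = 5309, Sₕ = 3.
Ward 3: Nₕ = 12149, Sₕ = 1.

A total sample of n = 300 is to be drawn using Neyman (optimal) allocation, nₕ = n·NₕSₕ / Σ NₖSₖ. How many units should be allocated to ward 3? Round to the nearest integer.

Σ NₕSₕ = 19811·1 + 5309·3 + 12149·1 = 47887.
Share for 3: 12149/47887 = 0.25370.
n_3 = 300 × 0.25370 = 76.110... → 76.

76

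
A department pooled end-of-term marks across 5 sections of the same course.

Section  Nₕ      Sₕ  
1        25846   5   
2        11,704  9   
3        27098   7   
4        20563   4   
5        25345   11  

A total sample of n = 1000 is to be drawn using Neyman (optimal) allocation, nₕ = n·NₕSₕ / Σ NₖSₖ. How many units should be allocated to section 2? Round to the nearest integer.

1: NₕSₕ = 25846·5 = 129230
2: NₕSₕ = 11704·9 = 105336
3: NₕSₕ = 27098·7 = 189686
4: NₕSₕ = 20563·4 = 82252
5: NₕSₕ = 25345·11 = 278795
Σ NₕSₕ = 785299.
n_2 = 1000·105336/785299 = 134.135... → 134.

134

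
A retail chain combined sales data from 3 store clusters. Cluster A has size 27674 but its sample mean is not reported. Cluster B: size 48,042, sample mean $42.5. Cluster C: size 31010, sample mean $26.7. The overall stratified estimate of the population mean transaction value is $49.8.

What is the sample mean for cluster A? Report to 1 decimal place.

N = 27674 + 48042 + 31010 = 106726.
Overall total = μ·N = 49.8·106726 = 5314954.8.
Subtract the known strata: 48042·42.5 + 31010·26.7 = 2869752.
Remaining total for cluster A: 5314954.8 − 2869752 = 2445202.8.
Divide by its size: 2445202.8 / 27674 = 88.357... → 88.4.

88.4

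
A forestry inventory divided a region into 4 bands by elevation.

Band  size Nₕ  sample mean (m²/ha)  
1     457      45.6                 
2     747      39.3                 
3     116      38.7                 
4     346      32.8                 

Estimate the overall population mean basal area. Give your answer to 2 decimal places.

39.64

N = 1666; weights Wₕ = Nₕ/N = (0.2743, 0.4484, 0.0696, 0.2077).
x̄_st = Σ Wₕ·x̄ₕ = 0.2743·45.6 + 0.4484·39.3 + 0.0696·38.7 + 0.2077·32.8 ≈ 39.6364...
→ 39.64.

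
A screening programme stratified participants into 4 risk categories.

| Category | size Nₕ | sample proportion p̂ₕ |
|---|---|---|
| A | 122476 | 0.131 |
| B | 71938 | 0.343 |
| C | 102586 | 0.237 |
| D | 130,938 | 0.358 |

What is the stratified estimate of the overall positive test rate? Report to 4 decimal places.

Wₕ = Nₕ/N with N = 427938: 0.2862, 0.1681, 0.2397, 0.3060.
p̂_st = 0.2862·0.131 + 0.1681·0.343 + 0.2397·0.237 + 0.3060·0.358 ≈ 0.261505... → 0.2615.

0.2615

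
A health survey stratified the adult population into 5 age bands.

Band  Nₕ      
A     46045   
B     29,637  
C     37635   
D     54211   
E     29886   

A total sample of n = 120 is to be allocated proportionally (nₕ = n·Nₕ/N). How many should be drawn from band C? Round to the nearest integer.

N = 46045 + 29637 + 37635 + 54211 + 29886 = 197414.
n_C = 120·37635/197414 = 22.877... → 23.

23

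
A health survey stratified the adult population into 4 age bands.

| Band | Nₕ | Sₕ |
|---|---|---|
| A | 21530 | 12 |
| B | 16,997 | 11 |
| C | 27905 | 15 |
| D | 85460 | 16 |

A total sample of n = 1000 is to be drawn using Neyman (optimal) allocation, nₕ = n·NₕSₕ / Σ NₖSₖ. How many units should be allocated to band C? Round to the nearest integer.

188

Σ NₕSₕ = 21530·12 + 16997·11 + 27905·15 + 85460·16 = 2231262.
Share for C: 418575/2231262 = 0.18760.
n_C = 1000 × 0.18760 = 187.596... → 188.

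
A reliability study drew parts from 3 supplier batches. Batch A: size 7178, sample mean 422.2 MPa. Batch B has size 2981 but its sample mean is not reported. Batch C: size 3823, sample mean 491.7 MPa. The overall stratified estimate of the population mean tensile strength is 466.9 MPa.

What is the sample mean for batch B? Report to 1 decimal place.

542.7

N = 7178 + 2981 + 3823 = 13982.
Overall total = μ·N = 466.9·13982 = 6528195.8.
Subtract the known strata: 7178·422.2 + 3823·491.7 = 4910320.7.
Remaining total for batch B: 6528195.8 − 4910320.7 = 1617875.1.
Divide by its size: 1617875.1 / 2981 = 542.729... → 542.7.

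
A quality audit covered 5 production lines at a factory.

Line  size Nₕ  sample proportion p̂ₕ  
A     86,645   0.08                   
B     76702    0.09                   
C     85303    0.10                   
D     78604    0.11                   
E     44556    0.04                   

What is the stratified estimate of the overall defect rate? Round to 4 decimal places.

0.0882

N = 86645 + 76702 + 85303 + 78604 + 44556 = 371810.
Overall proportion = Σ (Nₕ/N)·p̂ₕ.
Σ Nₕp̂ₕ = 6931.6 + 6903.18 + 8530.3 + 8646.44 + 1782.24 = 32793.76.
32793.76 / 371810 = 0.088200... → 0.0882.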